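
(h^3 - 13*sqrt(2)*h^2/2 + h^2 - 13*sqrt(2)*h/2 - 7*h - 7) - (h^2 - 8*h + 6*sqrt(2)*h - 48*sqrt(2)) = h^3 - 13*sqrt(2)*h^2/2 - 25*sqrt(2)*h/2 + h - 7 + 48*sqrt(2)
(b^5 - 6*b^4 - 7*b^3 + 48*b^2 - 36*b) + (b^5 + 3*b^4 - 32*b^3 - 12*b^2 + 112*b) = 2*b^5 - 3*b^4 - 39*b^3 + 36*b^2 + 76*b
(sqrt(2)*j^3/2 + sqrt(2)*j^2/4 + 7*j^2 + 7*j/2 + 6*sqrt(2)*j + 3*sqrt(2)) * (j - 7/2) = sqrt(2)*j^4/2 - 3*sqrt(2)*j^3/2 + 7*j^3 - 21*j^2 + 41*sqrt(2)*j^2/8 - 18*sqrt(2)*j - 49*j/4 - 21*sqrt(2)/2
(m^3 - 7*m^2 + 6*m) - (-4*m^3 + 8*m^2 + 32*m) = 5*m^3 - 15*m^2 - 26*m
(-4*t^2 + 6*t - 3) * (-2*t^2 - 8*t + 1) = 8*t^4 + 20*t^3 - 46*t^2 + 30*t - 3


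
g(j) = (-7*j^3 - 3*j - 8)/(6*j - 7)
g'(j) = (-21*j^2 - 3)/(6*j - 7) - 6*(-7*j^3 - 3*j - 8)/(6*j - 7)^2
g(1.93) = -14.00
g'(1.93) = 0.60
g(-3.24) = -9.07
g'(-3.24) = 6.39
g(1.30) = -34.10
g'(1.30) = 207.63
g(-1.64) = -1.65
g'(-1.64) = 2.94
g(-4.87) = -22.50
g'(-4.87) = 10.11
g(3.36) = -21.55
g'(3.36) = -8.42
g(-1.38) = -0.95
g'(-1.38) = 2.44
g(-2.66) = -5.74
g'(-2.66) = 5.10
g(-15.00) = -243.94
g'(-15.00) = 33.65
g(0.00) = 1.14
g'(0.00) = 1.41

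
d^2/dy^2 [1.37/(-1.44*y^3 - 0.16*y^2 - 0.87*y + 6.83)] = ((11.8368*y + 0.4384)*(1.44*y^3 + 0.16*y^2 + 0.87*y - 6.83) - 1.37*(4.32*y^2 + 0.32*y + 0.87)*(8.64*y^2 + 0.64*y + 1.74))/(1.44*y^3 + 0.16*y^2 + 0.87*y - 6.83)^3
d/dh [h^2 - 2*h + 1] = 2*h - 2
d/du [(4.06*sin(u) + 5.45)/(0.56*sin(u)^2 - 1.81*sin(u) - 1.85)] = (-2.2736*sin(u)^2 - 6.104*sin(u) + 2.3535)*cos(u)/(0.3136*sin(u)^4 - 2.0272*sin(u)^3 + 1.2041*sin(u)^2 + 6.697*sin(u) + 3.4225)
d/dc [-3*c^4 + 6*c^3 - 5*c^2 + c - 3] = -12*c^3 + 18*c^2 - 10*c + 1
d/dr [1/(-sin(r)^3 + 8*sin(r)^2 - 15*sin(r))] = (3*cos(r) - 16/tan(r) + 15*cos(r)/sin(r)^2)/((sin(r) - 5)^2*(sin(r) - 3)^2)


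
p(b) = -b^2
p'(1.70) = -3.40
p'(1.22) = -2.44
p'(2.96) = -5.92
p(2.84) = -8.07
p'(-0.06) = 0.12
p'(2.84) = -5.68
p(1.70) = -2.89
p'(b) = -2*b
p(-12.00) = -144.00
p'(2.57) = -5.14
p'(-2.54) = 5.08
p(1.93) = -3.72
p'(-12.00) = 24.00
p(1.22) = -1.49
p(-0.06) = -0.00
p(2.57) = -6.60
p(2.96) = -8.76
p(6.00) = -36.00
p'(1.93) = -3.86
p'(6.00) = -12.00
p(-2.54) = -6.45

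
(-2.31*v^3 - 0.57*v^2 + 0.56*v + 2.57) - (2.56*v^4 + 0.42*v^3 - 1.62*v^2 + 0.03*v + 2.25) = -2.56*v^4 - 2.73*v^3 + 1.05*v^2 + 0.53*v + 0.32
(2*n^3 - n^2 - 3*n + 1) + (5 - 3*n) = 2*n^3 - n^2 - 6*n + 6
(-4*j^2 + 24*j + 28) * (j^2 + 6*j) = -4*j^4 + 172*j^2 + 168*j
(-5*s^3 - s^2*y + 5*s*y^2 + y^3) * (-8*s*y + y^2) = 40*s^4*y + 3*s^3*y^2 - 41*s^2*y^3 - 3*s*y^4 + y^5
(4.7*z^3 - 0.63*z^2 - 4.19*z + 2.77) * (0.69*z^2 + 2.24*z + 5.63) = 3.243*z^5 + 10.0933*z^4 + 22.1587*z^3 - 11.0212*z^2 - 17.3849*z + 15.5951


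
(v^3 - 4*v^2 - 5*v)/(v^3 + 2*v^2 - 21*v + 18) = v*(v^2 - 4*v - 5)/(v^3 + 2*v^2 - 21*v + 18)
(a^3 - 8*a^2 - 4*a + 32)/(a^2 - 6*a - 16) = a - 2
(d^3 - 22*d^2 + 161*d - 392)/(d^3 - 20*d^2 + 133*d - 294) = (d - 8)/(d - 6)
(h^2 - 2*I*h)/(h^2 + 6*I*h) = (h - 2*I)/(h + 6*I)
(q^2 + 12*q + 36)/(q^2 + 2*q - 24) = (q + 6)/(q - 4)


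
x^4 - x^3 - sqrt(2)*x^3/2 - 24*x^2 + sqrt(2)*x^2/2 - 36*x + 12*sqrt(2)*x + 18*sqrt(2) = (x - 6)*(x + 2)*(x + 3)*(x - sqrt(2)/2)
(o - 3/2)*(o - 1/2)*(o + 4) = o^3 + 2*o^2 - 29*o/4 + 3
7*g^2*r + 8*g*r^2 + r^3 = r*(g + r)*(7*g + r)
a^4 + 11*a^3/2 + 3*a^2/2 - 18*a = a*(a - 3/2)*(a + 3)*(a + 4)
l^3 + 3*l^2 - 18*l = l*(l - 3)*(l + 6)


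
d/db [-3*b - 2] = -3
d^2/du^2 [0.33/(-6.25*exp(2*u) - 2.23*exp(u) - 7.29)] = ((8.25*exp(u) + 0.7359)*(6.25*exp(2*u) + 2.23*exp(u) + 7.29) - 0.33*(12.5*exp(u) + 2.23)*(25.0*exp(u) + 4.46)*exp(u))*exp(u)/(6.25*exp(2*u) + 2.23*exp(u) + 7.29)^3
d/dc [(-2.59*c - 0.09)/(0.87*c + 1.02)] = (-2.230245*c - 2.61477)/(0.87*c + 1.02)^3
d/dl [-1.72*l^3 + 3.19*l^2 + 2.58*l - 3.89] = -5.16*l^2 + 6.38*l + 2.58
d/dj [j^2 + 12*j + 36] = 2*j + 12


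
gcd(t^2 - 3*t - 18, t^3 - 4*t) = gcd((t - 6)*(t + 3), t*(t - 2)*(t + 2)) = 1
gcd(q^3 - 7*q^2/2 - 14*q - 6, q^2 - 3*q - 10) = q + 2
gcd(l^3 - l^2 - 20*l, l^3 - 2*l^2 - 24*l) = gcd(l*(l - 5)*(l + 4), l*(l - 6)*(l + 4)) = l^2 + 4*l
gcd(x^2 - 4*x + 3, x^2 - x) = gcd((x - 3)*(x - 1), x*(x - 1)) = x - 1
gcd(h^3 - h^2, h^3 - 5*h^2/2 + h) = h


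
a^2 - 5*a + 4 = (a - 4)*(a - 1)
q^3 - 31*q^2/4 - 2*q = q*(q - 8)*(q + 1/4)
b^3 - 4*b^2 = b^2*(b - 4)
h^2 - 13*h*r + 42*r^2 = (h - 7*r)*(h - 6*r)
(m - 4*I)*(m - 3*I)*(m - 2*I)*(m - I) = m^4 - 10*I*m^3 - 35*m^2 + 50*I*m + 24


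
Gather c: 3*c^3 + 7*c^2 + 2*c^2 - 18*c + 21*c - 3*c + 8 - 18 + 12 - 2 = 3*c^3 + 9*c^2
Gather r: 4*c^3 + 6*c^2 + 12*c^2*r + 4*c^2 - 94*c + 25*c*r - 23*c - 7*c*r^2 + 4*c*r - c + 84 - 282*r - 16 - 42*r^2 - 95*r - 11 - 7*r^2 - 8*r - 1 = 4*c^3 + 10*c^2 - 118*c + r^2*(-7*c - 49) + r*(12*c^2 + 29*c - 385) + 56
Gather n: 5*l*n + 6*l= 5*l*n + 6*l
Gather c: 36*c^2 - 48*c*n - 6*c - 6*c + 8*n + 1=36*c^2 + c*(-48*n - 12) + 8*n + 1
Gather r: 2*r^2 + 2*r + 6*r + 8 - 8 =2*r^2 + 8*r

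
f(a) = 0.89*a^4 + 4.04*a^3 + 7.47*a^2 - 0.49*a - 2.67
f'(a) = 3.56*a^3 + 12.12*a^2 + 14.94*a - 0.49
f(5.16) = 1379.68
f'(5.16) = 888.40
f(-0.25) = -2.14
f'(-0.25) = -3.52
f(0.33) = -1.86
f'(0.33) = 5.89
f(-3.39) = 44.99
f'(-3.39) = -50.54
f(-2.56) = 17.99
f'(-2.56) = -19.03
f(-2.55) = 17.80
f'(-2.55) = -18.81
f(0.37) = -1.61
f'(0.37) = 6.88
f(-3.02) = 29.69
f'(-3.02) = -33.12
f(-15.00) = 33106.68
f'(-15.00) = -9512.59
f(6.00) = 2289.39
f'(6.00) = 1294.43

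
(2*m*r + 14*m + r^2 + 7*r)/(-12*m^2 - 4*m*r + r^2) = (r + 7)/(-6*m + r)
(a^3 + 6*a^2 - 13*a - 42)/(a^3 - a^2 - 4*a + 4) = (a^2 + 4*a - 21)/(a^2 - 3*a + 2)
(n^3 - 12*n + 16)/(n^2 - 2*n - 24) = (n^2 - 4*n + 4)/(n - 6)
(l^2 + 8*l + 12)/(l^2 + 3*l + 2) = (l + 6)/(l + 1)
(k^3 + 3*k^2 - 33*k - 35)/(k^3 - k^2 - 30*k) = (-k^3 - 3*k^2 + 33*k + 35)/(k*(-k^2 + k + 30))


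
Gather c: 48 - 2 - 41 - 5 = 0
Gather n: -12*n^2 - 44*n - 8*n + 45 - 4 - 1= -12*n^2 - 52*n + 40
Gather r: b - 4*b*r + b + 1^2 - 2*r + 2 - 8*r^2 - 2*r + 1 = 2*b - 8*r^2 + r*(-4*b - 4) + 4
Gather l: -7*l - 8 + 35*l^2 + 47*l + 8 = 35*l^2 + 40*l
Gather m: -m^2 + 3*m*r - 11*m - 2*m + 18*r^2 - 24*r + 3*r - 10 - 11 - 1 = -m^2 + m*(3*r - 13) + 18*r^2 - 21*r - 22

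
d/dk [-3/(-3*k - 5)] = -9/(3*k + 5)^2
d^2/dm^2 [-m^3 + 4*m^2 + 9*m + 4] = 8 - 6*m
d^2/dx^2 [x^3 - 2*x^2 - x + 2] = 6*x - 4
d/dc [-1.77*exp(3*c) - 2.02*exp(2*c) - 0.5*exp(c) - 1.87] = (-5.31*exp(2*c) - 4.04*exp(c) - 0.5)*exp(c)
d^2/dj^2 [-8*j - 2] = 0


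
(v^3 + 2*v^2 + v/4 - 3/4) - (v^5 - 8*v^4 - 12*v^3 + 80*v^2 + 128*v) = -v^5 + 8*v^4 + 13*v^3 - 78*v^2 - 511*v/4 - 3/4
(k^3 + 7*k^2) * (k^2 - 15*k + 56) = k^5 - 8*k^4 - 49*k^3 + 392*k^2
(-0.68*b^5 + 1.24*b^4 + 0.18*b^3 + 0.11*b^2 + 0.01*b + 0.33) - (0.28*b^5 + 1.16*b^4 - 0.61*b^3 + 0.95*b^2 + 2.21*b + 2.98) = -0.96*b^5 + 0.0800000000000001*b^4 + 0.79*b^3 - 0.84*b^2 - 2.2*b - 2.65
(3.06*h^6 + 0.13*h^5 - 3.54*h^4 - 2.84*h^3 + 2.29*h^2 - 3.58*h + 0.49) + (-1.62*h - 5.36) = 3.06*h^6 + 0.13*h^5 - 3.54*h^4 - 2.84*h^3 + 2.29*h^2 - 5.2*h - 4.87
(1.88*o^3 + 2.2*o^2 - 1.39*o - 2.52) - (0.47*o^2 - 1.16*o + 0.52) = 1.88*o^3 + 1.73*o^2 - 0.23*o - 3.04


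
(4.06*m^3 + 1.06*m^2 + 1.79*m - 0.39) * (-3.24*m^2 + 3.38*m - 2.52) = -13.1544*m^5 + 10.2884*m^4 - 12.448*m^3 + 4.6426*m^2 - 5.829*m + 0.9828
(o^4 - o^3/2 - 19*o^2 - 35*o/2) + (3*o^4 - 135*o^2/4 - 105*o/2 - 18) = 4*o^4 - o^3/2 - 211*o^2/4 - 70*o - 18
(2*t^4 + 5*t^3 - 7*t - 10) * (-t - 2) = -2*t^5 - 9*t^4 - 10*t^3 + 7*t^2 + 24*t + 20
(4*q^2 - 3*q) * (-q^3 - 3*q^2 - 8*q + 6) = -4*q^5 - 9*q^4 - 23*q^3 + 48*q^2 - 18*q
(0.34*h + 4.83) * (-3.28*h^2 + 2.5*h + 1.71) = -1.1152*h^3 - 14.9924*h^2 + 12.6564*h + 8.2593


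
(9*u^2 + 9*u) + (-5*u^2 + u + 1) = 4*u^2 + 10*u + 1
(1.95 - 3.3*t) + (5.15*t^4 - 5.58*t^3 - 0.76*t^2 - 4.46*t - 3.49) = 5.15*t^4 - 5.58*t^3 - 0.76*t^2 - 7.76*t - 1.54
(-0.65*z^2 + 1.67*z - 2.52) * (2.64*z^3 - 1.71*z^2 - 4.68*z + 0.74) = -1.716*z^5 + 5.5203*z^4 - 6.4665*z^3 - 3.9874*z^2 + 13.0294*z - 1.8648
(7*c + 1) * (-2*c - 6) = -14*c^2 - 44*c - 6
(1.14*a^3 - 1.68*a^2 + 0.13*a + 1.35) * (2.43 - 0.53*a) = -0.6042*a^4 + 3.6606*a^3 - 4.1513*a^2 - 0.3996*a + 3.2805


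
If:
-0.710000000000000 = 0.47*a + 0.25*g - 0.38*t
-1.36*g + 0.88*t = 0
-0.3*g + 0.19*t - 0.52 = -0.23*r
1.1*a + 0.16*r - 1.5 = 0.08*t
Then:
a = 1.49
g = 4.18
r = 2.38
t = 6.46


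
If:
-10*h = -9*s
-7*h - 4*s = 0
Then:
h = 0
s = 0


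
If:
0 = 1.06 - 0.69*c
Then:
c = 1.54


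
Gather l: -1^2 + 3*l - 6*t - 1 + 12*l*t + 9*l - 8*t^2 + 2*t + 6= l*(12*t + 12) - 8*t^2 - 4*t + 4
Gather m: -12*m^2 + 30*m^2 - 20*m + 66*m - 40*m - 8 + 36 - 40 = 18*m^2 + 6*m - 12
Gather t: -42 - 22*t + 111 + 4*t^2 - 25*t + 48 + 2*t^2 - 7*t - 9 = 6*t^2 - 54*t + 108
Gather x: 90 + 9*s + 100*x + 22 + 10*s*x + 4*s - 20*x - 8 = 13*s + x*(10*s + 80) + 104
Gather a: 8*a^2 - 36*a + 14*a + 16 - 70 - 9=8*a^2 - 22*a - 63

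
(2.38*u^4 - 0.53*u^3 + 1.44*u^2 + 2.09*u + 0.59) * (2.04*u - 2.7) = 4.8552*u^5 - 7.5072*u^4 + 4.3686*u^3 + 0.375599999999999*u^2 - 4.4394*u - 1.593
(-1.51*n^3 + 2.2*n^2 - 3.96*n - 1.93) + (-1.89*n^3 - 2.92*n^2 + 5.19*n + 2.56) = -3.4*n^3 - 0.72*n^2 + 1.23*n + 0.63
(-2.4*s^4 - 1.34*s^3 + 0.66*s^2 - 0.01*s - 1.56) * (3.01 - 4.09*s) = 9.816*s^5 - 1.7434*s^4 - 6.7328*s^3 + 2.0275*s^2 + 6.3503*s - 4.6956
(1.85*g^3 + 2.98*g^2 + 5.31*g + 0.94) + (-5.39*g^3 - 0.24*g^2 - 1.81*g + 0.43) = -3.54*g^3 + 2.74*g^2 + 3.5*g + 1.37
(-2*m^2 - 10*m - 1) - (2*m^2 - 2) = -4*m^2 - 10*m + 1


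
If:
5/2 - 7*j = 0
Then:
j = 5/14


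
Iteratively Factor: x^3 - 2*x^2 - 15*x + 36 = (x + 4)*(x^2 - 6*x + 9) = (x - 3)*(x + 4)*(x - 3)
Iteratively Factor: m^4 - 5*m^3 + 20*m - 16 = (m + 2)*(m^3 - 7*m^2 + 14*m - 8) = (m - 1)*(m + 2)*(m^2 - 6*m + 8) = (m - 4)*(m - 1)*(m + 2)*(m - 2)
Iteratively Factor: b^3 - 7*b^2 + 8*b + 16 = (b - 4)*(b^2 - 3*b - 4) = (b - 4)*(b + 1)*(b - 4)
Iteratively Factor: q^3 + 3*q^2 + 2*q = (q)*(q^2 + 3*q + 2) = q*(q + 2)*(q + 1)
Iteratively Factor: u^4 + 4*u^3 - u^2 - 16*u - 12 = (u + 3)*(u^3 + u^2 - 4*u - 4) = (u + 1)*(u + 3)*(u^2 - 4) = (u - 2)*(u + 1)*(u + 3)*(u + 2)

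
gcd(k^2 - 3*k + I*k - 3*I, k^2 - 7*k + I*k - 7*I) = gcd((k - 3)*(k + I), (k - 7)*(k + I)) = k + I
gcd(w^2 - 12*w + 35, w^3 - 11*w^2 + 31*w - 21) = w - 7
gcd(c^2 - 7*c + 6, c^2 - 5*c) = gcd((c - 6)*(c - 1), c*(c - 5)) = 1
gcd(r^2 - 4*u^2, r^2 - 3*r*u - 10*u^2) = r + 2*u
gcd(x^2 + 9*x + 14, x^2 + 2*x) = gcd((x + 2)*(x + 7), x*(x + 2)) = x + 2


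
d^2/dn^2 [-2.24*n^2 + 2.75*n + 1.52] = -4.48000000000000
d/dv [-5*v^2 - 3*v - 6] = -10*v - 3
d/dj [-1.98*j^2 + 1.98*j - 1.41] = 1.98 - 3.96*j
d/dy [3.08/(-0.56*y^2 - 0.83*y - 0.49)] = (3.4496*y + 2.5564)/(0.56*y^2 + 0.83*y + 0.49)^2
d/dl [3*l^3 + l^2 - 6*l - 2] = 9*l^2 + 2*l - 6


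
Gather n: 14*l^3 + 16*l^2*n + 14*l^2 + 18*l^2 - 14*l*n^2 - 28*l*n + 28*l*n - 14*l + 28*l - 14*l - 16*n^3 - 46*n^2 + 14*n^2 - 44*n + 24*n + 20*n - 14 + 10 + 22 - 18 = 14*l^3 + 16*l^2*n + 32*l^2 - 16*n^3 + n^2*(-14*l - 32)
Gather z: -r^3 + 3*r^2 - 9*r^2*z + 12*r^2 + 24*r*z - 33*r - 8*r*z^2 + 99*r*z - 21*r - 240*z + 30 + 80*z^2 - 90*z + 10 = -r^3 + 15*r^2 - 54*r + z^2*(80 - 8*r) + z*(-9*r^2 + 123*r - 330) + 40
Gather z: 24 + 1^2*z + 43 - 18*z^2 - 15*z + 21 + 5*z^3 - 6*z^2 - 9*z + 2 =5*z^3 - 24*z^2 - 23*z + 90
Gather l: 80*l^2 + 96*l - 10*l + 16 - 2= 80*l^2 + 86*l + 14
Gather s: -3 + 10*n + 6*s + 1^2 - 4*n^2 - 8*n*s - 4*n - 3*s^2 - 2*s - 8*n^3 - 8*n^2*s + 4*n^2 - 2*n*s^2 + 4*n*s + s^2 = -8*n^3 + 6*n + s^2*(-2*n - 2) + s*(-8*n^2 - 4*n + 4) - 2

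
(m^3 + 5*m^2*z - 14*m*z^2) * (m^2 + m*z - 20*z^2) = m^5 + 6*m^4*z - 29*m^3*z^2 - 114*m^2*z^3 + 280*m*z^4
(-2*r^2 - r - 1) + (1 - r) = -2*r^2 - 2*r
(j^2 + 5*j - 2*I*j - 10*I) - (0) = j^2 + 5*j - 2*I*j - 10*I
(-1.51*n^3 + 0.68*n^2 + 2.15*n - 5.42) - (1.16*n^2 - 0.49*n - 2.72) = -1.51*n^3 - 0.48*n^2 + 2.64*n - 2.7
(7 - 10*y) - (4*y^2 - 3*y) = -4*y^2 - 7*y + 7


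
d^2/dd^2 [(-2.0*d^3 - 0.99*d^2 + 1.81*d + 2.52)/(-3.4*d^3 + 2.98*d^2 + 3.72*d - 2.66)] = (-5.6843418860808e-14*d^7 + 63.4168*d^6 + 26.2344000000003*d^5 - 381.46776*d^4 + 270.350904*d^3 + 181.744584*d^2 - 32.04684*d - 131.507544)/(39.304*d^9 - 103.3464*d^8 - 38.42952*d^7 + 291.931448*d^6 - 119.660304*d^5 - 254.711784*d^4 + 197.618448*d^3 + 47.174568*d^2 - 78.963696*d + 18.821096)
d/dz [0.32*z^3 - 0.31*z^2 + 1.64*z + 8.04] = 0.96*z^2 - 0.62*z + 1.64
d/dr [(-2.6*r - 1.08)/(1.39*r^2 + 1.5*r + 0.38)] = (3.614*r^2 + 3.0024*r + 0.632)/(1.9321*r^4 + 4.17*r^3 + 3.3064*r^2 + 1.14*r + 0.1444)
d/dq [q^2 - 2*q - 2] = 2*q - 2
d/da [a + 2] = 1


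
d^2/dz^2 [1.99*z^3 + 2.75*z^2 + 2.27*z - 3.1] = 11.94*z + 5.5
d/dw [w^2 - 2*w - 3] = 2*w - 2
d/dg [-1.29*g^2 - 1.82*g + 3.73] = -2.58*g - 1.82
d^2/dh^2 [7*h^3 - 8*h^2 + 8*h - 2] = 42*h - 16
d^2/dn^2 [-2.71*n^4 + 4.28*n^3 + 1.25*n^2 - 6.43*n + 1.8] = -32.52*n^2 + 25.68*n + 2.5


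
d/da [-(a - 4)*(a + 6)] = -2*a - 2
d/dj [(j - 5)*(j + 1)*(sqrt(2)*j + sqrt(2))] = 3*sqrt(2)*(j - 3)*(j + 1)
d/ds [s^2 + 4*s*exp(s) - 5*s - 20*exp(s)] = 4*s*exp(s) + 2*s - 16*exp(s) - 5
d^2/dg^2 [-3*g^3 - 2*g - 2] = -18*g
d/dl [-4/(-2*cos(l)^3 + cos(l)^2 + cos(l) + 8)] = 16*(6*cos(l)^2 - 2*cos(l) - 1)*sin(l)/(-cos(l) + cos(2*l) - cos(3*l) + 17)^2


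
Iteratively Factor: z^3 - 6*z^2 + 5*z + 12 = (z - 4)*(z^2 - 2*z - 3) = (z - 4)*(z + 1)*(z - 3)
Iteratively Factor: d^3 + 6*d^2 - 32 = (d + 4)*(d^2 + 2*d - 8) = (d - 2)*(d + 4)*(d + 4)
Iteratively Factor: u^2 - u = (u - 1)*(u)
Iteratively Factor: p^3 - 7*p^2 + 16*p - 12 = (p - 3)*(p^2 - 4*p + 4) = (p - 3)*(p - 2)*(p - 2)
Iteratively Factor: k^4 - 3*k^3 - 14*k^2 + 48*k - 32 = (k - 4)*(k^3 + k^2 - 10*k + 8) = (k - 4)*(k + 4)*(k^2 - 3*k + 2) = (k - 4)*(k - 1)*(k + 4)*(k - 2)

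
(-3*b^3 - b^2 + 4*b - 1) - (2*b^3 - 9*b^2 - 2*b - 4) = -5*b^3 + 8*b^2 + 6*b + 3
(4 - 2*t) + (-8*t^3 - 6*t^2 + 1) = -8*t^3 - 6*t^2 - 2*t + 5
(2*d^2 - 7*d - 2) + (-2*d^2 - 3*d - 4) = -10*d - 6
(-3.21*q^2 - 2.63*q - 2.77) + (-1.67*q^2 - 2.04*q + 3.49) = -4.88*q^2 - 4.67*q + 0.72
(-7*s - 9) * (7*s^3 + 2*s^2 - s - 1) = -49*s^4 - 77*s^3 - 11*s^2 + 16*s + 9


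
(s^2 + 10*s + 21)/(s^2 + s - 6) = (s + 7)/(s - 2)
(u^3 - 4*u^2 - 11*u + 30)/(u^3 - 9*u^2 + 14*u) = (u^2 - 2*u - 15)/(u*(u - 7))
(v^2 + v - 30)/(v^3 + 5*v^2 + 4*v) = (v^2 + v - 30)/(v*(v^2 + 5*v + 4))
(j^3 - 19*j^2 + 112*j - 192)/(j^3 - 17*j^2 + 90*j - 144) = (j - 8)/(j - 6)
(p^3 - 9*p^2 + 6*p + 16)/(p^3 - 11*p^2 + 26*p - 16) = (p + 1)/(p - 1)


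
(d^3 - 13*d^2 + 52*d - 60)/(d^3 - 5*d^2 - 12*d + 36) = (d - 5)/(d + 3)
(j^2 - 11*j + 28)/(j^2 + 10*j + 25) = (j^2 - 11*j + 28)/(j^2 + 10*j + 25)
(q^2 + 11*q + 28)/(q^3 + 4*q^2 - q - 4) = (q + 7)/(q^2 - 1)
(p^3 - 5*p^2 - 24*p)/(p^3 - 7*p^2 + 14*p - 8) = p*(p^2 - 5*p - 24)/(p^3 - 7*p^2 + 14*p - 8)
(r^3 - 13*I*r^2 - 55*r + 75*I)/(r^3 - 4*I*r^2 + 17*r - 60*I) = (r - 5*I)/(r + 4*I)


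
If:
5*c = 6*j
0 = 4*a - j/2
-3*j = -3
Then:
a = 1/8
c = 6/5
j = 1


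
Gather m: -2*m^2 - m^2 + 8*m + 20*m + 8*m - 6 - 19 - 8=-3*m^2 + 36*m - 33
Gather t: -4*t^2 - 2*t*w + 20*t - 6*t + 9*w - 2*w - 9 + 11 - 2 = -4*t^2 + t*(14 - 2*w) + 7*w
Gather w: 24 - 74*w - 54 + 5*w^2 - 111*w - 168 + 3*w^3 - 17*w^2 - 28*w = 3*w^3 - 12*w^2 - 213*w - 198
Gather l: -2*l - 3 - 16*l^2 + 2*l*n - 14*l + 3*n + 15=-16*l^2 + l*(2*n - 16) + 3*n + 12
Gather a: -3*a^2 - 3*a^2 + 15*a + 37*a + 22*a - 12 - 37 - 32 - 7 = -6*a^2 + 74*a - 88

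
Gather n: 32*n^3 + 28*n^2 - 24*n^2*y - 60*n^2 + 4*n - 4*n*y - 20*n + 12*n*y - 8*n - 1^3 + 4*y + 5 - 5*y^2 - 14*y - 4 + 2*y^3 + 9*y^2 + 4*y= 32*n^3 + n^2*(-24*y - 32) + n*(8*y - 24) + 2*y^3 + 4*y^2 - 6*y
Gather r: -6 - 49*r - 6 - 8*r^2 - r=-8*r^2 - 50*r - 12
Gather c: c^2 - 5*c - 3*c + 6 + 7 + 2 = c^2 - 8*c + 15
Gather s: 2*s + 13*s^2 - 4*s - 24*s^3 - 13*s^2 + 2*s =-24*s^3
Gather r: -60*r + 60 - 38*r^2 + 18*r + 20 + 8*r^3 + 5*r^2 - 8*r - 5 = 8*r^3 - 33*r^2 - 50*r + 75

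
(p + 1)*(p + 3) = p^2 + 4*p + 3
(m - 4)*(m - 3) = m^2 - 7*m + 12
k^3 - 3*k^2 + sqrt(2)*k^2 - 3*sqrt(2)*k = k*(k - 3)*(k + sqrt(2))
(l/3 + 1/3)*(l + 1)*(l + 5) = l^3/3 + 7*l^2/3 + 11*l/3 + 5/3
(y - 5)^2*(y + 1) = y^3 - 9*y^2 + 15*y + 25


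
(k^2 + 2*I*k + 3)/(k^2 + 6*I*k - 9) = (k - I)/(k + 3*I)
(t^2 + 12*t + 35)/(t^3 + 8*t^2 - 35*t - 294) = (t + 5)/(t^2 + t - 42)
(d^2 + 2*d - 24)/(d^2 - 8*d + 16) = (d + 6)/(d - 4)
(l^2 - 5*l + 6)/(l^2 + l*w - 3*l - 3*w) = (l - 2)/(l + w)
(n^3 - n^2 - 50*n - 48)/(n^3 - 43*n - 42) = (n - 8)/(n - 7)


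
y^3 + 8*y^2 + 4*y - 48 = (y - 2)*(y + 4)*(y + 6)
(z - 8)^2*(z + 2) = z^3 - 14*z^2 + 32*z + 128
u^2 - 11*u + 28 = (u - 7)*(u - 4)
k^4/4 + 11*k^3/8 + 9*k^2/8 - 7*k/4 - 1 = (k/4 + 1)*(k - 1)*(k + 1/2)*(k + 2)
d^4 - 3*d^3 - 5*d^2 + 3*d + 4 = (d - 4)*(d - 1)*(d + 1)^2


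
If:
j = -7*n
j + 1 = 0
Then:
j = -1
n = 1/7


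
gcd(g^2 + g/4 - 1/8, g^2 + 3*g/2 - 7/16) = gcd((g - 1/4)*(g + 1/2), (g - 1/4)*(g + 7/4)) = g - 1/4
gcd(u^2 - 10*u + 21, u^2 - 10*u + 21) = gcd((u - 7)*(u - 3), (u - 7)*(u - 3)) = u^2 - 10*u + 21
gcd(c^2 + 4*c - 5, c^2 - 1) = c - 1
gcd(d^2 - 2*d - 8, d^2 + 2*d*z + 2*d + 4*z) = d + 2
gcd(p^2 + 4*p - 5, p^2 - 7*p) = 1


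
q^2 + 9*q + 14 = (q + 2)*(q + 7)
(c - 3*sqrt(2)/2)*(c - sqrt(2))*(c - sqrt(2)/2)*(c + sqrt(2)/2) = c^4 - 5*sqrt(2)*c^3/2 + 5*c^2/2 + 5*sqrt(2)*c/4 - 3/2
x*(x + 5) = x^2 + 5*x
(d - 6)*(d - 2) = d^2 - 8*d + 12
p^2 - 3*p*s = p*(p - 3*s)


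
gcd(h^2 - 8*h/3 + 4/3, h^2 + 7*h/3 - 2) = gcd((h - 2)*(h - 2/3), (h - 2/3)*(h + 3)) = h - 2/3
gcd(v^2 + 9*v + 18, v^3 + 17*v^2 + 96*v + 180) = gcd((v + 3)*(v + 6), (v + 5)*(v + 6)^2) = v + 6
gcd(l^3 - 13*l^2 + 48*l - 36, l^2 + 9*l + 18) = 1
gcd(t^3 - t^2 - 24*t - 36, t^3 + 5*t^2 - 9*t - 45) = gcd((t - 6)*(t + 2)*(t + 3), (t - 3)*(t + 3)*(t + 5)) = t + 3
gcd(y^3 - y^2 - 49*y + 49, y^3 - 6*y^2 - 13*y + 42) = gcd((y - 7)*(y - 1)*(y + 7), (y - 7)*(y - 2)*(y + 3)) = y - 7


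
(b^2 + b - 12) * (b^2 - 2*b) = b^4 - b^3 - 14*b^2 + 24*b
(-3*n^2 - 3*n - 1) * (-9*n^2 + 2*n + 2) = 27*n^4 + 21*n^3 - 3*n^2 - 8*n - 2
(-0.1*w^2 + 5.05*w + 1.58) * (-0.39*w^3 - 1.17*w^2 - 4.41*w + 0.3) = 0.039*w^5 - 1.8525*w^4 - 6.0837*w^3 - 24.1491*w^2 - 5.4528*w + 0.474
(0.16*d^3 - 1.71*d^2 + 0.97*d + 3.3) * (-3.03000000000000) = -0.4848*d^3 + 5.1813*d^2 - 2.9391*d - 9.999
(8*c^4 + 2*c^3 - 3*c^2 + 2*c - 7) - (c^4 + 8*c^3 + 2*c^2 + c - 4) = 7*c^4 - 6*c^3 - 5*c^2 + c - 3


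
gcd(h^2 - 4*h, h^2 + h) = h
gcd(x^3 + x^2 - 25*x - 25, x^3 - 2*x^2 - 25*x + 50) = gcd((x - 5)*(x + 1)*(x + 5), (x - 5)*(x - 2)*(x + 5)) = x^2 - 25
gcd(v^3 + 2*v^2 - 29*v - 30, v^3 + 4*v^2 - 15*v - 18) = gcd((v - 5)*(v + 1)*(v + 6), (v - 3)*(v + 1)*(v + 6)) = v^2 + 7*v + 6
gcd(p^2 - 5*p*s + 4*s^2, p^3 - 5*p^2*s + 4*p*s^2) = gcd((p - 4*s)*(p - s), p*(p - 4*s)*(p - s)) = p^2 - 5*p*s + 4*s^2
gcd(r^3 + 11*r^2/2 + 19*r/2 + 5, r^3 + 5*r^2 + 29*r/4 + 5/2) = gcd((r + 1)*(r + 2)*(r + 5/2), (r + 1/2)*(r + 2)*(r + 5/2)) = r^2 + 9*r/2 + 5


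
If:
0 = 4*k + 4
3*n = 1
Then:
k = -1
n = 1/3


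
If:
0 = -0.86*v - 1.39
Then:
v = -1.62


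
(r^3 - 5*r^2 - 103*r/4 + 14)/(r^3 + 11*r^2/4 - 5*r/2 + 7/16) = 4*(r - 8)/(4*r - 1)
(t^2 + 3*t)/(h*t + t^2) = (t + 3)/(h + t)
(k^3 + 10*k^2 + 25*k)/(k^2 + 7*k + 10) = k*(k + 5)/(k + 2)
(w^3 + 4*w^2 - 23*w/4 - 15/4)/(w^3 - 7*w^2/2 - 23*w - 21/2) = (2*w^2 + 7*w - 15)/(2*(w^2 - 4*w - 21))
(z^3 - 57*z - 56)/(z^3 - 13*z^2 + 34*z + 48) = (z + 7)/(z - 6)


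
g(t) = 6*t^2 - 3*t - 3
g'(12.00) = 141.00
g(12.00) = 825.00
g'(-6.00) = -75.00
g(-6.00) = 231.00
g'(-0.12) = -4.44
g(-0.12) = -2.55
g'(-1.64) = -22.68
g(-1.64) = 18.06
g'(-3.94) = -50.28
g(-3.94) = 101.96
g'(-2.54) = -33.48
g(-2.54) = 43.33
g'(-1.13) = -16.56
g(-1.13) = 8.05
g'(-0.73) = -11.76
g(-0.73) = 2.39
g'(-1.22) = -17.64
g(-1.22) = 9.59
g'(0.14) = -1.32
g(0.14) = -3.30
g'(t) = 12*t - 3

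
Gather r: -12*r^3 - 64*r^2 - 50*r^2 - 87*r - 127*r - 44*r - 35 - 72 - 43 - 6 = -12*r^3 - 114*r^2 - 258*r - 156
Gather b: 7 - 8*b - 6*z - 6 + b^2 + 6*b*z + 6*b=b^2 + b*(6*z - 2) - 6*z + 1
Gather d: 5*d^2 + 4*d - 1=5*d^2 + 4*d - 1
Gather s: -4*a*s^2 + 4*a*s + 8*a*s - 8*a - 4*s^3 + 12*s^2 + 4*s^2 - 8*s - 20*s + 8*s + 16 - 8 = -8*a - 4*s^3 + s^2*(16 - 4*a) + s*(12*a - 20) + 8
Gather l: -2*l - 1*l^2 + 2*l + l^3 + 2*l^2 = l^3 + l^2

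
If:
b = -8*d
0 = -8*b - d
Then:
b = 0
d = 0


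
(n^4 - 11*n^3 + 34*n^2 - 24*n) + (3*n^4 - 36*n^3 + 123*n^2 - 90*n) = 4*n^4 - 47*n^3 + 157*n^2 - 114*n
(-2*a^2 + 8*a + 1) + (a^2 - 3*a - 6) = -a^2 + 5*a - 5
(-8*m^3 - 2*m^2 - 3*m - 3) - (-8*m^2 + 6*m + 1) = -8*m^3 + 6*m^2 - 9*m - 4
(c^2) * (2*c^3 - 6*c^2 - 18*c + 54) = 2*c^5 - 6*c^4 - 18*c^3 + 54*c^2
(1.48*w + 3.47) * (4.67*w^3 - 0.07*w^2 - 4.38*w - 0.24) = 6.9116*w^4 + 16.1013*w^3 - 6.7253*w^2 - 15.5538*w - 0.8328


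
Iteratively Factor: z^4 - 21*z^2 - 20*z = (z)*(z^3 - 21*z - 20) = z*(z - 5)*(z^2 + 5*z + 4) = z*(z - 5)*(z + 1)*(z + 4)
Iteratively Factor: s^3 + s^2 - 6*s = (s - 2)*(s^2 + 3*s) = (s - 2)*(s + 3)*(s)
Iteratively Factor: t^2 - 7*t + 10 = (t - 2)*(t - 5)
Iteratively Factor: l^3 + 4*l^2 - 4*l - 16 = (l - 2)*(l^2 + 6*l + 8) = (l - 2)*(l + 4)*(l + 2)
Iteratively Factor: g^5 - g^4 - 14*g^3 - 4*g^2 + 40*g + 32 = (g + 1)*(g^4 - 2*g^3 - 12*g^2 + 8*g + 32) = (g - 4)*(g + 1)*(g^3 + 2*g^2 - 4*g - 8) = (g - 4)*(g + 1)*(g + 2)*(g^2 - 4) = (g - 4)*(g - 2)*(g + 1)*(g + 2)*(g + 2)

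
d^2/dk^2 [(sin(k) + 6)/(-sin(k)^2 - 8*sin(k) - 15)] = (9*sin(k)^5 + 16*sin(k)^4 - 132*sin(k)^2 - 659*sin(k) - 21*sin(3*k)/2 - sin(5*k)/2 - 348)/((sin(k) + 3)^3*(sin(k) + 5)^3)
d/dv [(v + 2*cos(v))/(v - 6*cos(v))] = -(8*v*sin(v) + 8*cos(v))/(v - 6*cos(v))^2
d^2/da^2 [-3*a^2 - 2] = -6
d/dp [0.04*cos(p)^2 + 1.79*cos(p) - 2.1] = -(0.08*cos(p) + 1.79)*sin(p)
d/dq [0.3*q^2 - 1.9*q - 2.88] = 0.6*q - 1.9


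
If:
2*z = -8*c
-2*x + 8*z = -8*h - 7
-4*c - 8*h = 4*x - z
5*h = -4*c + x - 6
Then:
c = -23/268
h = -105/134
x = 233/134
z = 23/67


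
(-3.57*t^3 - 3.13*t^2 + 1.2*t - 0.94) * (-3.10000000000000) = 11.067*t^3 + 9.703*t^2 - 3.72*t + 2.914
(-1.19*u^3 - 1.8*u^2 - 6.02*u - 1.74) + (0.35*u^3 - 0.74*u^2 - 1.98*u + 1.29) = -0.84*u^3 - 2.54*u^2 - 8.0*u - 0.45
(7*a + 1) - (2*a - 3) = 5*a + 4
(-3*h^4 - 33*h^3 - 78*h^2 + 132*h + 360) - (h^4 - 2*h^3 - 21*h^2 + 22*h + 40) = -4*h^4 - 31*h^3 - 57*h^2 + 110*h + 320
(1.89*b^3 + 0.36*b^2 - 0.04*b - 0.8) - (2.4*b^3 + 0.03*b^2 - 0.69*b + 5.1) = -0.51*b^3 + 0.33*b^2 + 0.65*b - 5.9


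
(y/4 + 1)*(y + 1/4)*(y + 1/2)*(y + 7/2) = y^4/4 + 33*y^3/16 + 79*y^2/16 + 183*y/64 + 7/16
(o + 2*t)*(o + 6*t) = o^2 + 8*o*t + 12*t^2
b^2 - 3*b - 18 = (b - 6)*(b + 3)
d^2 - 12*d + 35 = (d - 7)*(d - 5)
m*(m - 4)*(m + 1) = m^3 - 3*m^2 - 4*m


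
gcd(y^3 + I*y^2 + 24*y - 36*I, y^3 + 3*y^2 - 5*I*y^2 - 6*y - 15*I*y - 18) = y^2 - 5*I*y - 6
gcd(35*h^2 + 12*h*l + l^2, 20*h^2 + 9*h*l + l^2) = 5*h + l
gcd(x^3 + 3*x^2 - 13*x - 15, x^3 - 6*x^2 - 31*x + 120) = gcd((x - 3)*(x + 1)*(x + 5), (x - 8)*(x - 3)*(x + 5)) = x^2 + 2*x - 15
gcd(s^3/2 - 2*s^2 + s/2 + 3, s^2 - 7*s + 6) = 1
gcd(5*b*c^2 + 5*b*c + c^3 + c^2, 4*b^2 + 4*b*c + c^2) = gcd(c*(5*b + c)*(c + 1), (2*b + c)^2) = 1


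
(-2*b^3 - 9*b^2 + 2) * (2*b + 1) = -4*b^4 - 20*b^3 - 9*b^2 + 4*b + 2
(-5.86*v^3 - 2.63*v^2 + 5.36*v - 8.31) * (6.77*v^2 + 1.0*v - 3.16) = -39.6722*v^5 - 23.6651*v^4 + 52.1748*v^3 - 42.5879*v^2 - 25.2476*v + 26.2596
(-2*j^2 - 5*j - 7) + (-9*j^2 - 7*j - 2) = -11*j^2 - 12*j - 9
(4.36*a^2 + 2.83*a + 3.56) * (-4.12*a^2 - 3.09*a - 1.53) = -17.9632*a^4 - 25.132*a^3 - 30.0827*a^2 - 15.3303*a - 5.4468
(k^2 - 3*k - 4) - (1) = k^2 - 3*k - 5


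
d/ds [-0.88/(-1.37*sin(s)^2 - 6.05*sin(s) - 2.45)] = -(2.4112*sin(s) + 5.324)*cos(s)/(1.37*sin(s)^2 + 6.05*sin(s) + 2.45)^2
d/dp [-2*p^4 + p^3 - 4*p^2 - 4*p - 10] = -8*p^3 + 3*p^2 - 8*p - 4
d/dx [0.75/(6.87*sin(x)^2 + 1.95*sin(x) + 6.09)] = -(10.305*sin(x) + 1.4625)*cos(x)/(6.87*sin(x)^2 + 1.95*sin(x) + 6.09)^2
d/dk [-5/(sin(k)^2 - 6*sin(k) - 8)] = 10*(sin(k) - 3)*cos(k)/(6*sin(k) + cos(k)^2 + 7)^2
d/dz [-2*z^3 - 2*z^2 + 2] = 2*z*(-3*z - 2)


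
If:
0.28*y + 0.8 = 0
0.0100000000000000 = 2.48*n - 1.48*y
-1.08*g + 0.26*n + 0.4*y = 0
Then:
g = -1.47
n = -1.70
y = -2.86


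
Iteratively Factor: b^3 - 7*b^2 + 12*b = (b - 4)*(b^2 - 3*b) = (b - 4)*(b - 3)*(b)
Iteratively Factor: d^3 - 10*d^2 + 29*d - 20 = (d - 1)*(d^2 - 9*d + 20) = (d - 4)*(d - 1)*(d - 5)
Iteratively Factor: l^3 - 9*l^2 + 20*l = (l - 5)*(l^2 - 4*l) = l*(l - 5)*(l - 4)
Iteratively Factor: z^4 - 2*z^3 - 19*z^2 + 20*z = (z - 5)*(z^3 + 3*z^2 - 4*z) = (z - 5)*(z + 4)*(z^2 - z) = z*(z - 5)*(z + 4)*(z - 1)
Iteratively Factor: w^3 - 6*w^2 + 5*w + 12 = (w - 4)*(w^2 - 2*w - 3) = (w - 4)*(w - 3)*(w + 1)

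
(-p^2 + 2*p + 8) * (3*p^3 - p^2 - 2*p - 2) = -3*p^5 + 7*p^4 + 24*p^3 - 10*p^2 - 20*p - 16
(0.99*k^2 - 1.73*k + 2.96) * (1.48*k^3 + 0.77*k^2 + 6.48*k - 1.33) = 1.4652*k^5 - 1.7981*k^4 + 9.4639*k^3 - 10.2479*k^2 + 21.4817*k - 3.9368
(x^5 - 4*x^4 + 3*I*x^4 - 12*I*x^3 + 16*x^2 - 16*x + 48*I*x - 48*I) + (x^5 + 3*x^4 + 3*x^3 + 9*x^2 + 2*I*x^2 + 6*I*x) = 2*x^5 - x^4 + 3*I*x^4 + 3*x^3 - 12*I*x^3 + 25*x^2 + 2*I*x^2 - 16*x + 54*I*x - 48*I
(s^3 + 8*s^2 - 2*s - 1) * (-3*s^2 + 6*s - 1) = -3*s^5 - 18*s^4 + 53*s^3 - 17*s^2 - 4*s + 1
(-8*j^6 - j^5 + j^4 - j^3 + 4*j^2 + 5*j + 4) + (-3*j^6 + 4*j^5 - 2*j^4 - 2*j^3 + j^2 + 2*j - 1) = -11*j^6 + 3*j^5 - j^4 - 3*j^3 + 5*j^2 + 7*j + 3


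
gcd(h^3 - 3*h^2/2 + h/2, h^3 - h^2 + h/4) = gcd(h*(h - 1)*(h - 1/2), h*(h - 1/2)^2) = h^2 - h/2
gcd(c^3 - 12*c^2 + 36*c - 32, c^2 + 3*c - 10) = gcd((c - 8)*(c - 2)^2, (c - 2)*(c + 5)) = c - 2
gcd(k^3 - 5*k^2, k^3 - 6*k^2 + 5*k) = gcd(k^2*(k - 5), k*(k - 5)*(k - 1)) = k^2 - 5*k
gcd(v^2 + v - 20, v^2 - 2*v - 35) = v + 5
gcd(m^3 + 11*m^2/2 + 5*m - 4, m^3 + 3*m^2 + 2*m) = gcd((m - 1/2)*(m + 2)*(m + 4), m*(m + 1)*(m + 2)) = m + 2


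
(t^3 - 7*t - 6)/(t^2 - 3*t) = t + 3 + 2/t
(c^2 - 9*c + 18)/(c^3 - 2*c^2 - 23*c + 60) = (c - 6)/(c^2 + c - 20)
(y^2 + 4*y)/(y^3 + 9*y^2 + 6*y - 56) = y/(y^2 + 5*y - 14)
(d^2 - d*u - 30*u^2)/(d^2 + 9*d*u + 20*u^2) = (d - 6*u)/(d + 4*u)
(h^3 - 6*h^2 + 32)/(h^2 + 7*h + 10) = (h^2 - 8*h + 16)/(h + 5)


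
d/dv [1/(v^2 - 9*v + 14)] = (9 - 2*v)/(v^2 - 9*v + 14)^2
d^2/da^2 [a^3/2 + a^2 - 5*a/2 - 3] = 3*a + 2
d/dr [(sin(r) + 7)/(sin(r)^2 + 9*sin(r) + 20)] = (-14*sin(r) + cos(r)^2 - 44)*cos(r)/(sin(r)^2 + 9*sin(r) + 20)^2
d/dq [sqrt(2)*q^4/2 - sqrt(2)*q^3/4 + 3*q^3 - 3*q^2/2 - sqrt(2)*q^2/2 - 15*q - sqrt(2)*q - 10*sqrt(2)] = 2*sqrt(2)*q^3 - 3*sqrt(2)*q^2/4 + 9*q^2 - 3*q - sqrt(2)*q - 15 - sqrt(2)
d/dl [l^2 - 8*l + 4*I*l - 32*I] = 2*l - 8 + 4*I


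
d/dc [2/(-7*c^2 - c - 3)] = 2*(14*c + 1)/(7*c^2 + c + 3)^2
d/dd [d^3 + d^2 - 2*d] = 3*d^2 + 2*d - 2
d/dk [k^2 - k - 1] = 2*k - 1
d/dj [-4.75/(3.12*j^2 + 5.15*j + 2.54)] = (29.64*j + 24.4625)/(3.12*j^2 + 5.15*j + 2.54)^2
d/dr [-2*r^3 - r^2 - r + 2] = -6*r^2 - 2*r - 1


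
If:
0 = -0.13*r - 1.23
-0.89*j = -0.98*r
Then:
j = -10.42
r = -9.46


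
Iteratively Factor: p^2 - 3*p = (p - 3)*(p)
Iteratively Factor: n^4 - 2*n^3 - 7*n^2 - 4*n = (n + 1)*(n^3 - 3*n^2 - 4*n) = (n - 4)*(n + 1)*(n^2 + n) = (n - 4)*(n + 1)^2*(n)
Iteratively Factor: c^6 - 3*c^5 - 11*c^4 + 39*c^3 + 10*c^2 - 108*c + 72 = (c - 3)*(c^5 - 11*c^3 + 6*c^2 + 28*c - 24) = (c - 3)*(c + 2)*(c^4 - 2*c^3 - 7*c^2 + 20*c - 12) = (c - 3)*(c - 2)*(c + 2)*(c^3 - 7*c + 6) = (c - 3)*(c - 2)^2*(c + 2)*(c^2 + 2*c - 3) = (c - 3)*(c - 2)^2*(c - 1)*(c + 2)*(c + 3)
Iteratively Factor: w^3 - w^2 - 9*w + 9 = (w + 3)*(w^2 - 4*w + 3) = (w - 3)*(w + 3)*(w - 1)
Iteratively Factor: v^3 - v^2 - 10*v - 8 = (v - 4)*(v^2 + 3*v + 2) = (v - 4)*(v + 2)*(v + 1)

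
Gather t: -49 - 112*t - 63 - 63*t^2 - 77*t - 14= -63*t^2 - 189*t - 126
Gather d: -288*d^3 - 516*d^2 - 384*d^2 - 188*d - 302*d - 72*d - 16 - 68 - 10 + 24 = -288*d^3 - 900*d^2 - 562*d - 70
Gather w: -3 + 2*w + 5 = 2*w + 2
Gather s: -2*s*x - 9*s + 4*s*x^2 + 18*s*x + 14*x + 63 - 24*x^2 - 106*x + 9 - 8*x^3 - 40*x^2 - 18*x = s*(4*x^2 + 16*x - 9) - 8*x^3 - 64*x^2 - 110*x + 72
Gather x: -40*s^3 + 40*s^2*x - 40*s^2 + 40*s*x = -40*s^3 - 40*s^2 + x*(40*s^2 + 40*s)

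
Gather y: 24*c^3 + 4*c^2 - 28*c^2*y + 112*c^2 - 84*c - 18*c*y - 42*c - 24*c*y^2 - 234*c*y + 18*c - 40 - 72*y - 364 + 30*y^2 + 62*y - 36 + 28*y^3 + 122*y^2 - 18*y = 24*c^3 + 116*c^2 - 108*c + 28*y^3 + y^2*(152 - 24*c) + y*(-28*c^2 - 252*c - 28) - 440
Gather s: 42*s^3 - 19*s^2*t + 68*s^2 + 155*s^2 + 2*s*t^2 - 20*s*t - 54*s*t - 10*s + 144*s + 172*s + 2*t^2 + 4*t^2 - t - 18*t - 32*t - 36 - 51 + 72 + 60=42*s^3 + s^2*(223 - 19*t) + s*(2*t^2 - 74*t + 306) + 6*t^2 - 51*t + 45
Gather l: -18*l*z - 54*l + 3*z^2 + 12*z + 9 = l*(-18*z - 54) + 3*z^2 + 12*z + 9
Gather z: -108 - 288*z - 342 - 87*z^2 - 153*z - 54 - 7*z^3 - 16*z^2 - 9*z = -7*z^3 - 103*z^2 - 450*z - 504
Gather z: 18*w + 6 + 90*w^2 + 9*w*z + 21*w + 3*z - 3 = 90*w^2 + 39*w + z*(9*w + 3) + 3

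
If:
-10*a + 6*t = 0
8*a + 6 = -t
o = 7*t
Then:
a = -18/29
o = -210/29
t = -30/29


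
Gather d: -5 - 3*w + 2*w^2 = 2*w^2 - 3*w - 5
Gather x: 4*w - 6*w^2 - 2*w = -6*w^2 + 2*w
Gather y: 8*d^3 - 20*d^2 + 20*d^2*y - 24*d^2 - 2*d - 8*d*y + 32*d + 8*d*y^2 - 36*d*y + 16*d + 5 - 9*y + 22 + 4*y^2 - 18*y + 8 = 8*d^3 - 44*d^2 + 46*d + y^2*(8*d + 4) + y*(20*d^2 - 44*d - 27) + 35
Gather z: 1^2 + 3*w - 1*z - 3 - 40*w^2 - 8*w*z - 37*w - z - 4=-40*w^2 - 34*w + z*(-8*w - 2) - 6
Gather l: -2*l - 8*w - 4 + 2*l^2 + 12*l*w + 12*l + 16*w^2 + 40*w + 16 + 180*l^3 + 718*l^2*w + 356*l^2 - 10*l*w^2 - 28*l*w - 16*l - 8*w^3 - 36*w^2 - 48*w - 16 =180*l^3 + l^2*(718*w + 358) + l*(-10*w^2 - 16*w - 6) - 8*w^3 - 20*w^2 - 16*w - 4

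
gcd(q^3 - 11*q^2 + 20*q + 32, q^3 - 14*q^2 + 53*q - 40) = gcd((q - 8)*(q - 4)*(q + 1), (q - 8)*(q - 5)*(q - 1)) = q - 8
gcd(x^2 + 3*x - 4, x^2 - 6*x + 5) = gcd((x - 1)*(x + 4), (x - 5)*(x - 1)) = x - 1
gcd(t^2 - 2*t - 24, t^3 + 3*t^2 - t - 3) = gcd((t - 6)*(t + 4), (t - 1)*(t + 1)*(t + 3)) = 1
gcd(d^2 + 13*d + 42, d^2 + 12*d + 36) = d + 6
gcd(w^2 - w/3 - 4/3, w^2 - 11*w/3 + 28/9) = w - 4/3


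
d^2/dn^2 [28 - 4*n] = 0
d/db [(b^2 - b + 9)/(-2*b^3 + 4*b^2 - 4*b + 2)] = (b^4 - 2*b^3 + 27*b^2 - 34*b + 17)/(2*(b^6 - 4*b^5 + 8*b^4 - 10*b^3 + 8*b^2 - 4*b + 1))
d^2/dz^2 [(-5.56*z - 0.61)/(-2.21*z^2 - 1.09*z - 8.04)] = ((4.42*z + 1.09)*(5.56*z + 0.61)*(8.84*z + 2.18) - (73.7256*z + 14.817)*(2.21*z^2 + 1.09*z + 8.04))/(2.21*z^2 + 1.09*z + 8.04)^3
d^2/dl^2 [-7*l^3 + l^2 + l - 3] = 2 - 42*l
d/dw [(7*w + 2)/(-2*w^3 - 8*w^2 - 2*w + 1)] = (28*w^3 + 68*w^2 + 32*w + 11)/(4*w^6 + 32*w^5 + 72*w^4 + 28*w^3 - 12*w^2 - 4*w + 1)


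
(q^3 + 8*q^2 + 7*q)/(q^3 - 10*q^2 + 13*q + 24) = q*(q + 7)/(q^2 - 11*q + 24)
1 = 1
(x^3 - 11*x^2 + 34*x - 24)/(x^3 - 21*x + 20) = (x - 6)/(x + 5)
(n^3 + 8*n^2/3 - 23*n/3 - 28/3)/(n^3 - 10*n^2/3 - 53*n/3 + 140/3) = (n + 1)/(n - 5)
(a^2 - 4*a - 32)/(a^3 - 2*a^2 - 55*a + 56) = (a + 4)/(a^2 + 6*a - 7)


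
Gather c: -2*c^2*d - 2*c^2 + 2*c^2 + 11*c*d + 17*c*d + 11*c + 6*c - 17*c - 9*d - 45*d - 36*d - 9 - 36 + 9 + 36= -2*c^2*d + 28*c*d - 90*d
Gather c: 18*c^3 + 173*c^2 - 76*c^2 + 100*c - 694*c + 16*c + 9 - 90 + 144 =18*c^3 + 97*c^2 - 578*c + 63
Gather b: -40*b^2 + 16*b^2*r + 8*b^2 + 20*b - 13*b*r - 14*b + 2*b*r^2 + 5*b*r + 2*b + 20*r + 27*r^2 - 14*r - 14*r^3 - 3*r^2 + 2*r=b^2*(16*r - 32) + b*(2*r^2 - 8*r + 8) - 14*r^3 + 24*r^2 + 8*r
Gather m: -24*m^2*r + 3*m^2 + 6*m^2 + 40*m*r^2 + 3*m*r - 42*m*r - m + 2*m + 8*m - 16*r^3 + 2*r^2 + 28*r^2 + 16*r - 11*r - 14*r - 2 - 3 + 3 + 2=m^2*(9 - 24*r) + m*(40*r^2 - 39*r + 9) - 16*r^3 + 30*r^2 - 9*r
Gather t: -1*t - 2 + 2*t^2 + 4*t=2*t^2 + 3*t - 2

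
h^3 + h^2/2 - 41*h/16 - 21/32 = (h - 3/2)*(h + 1/4)*(h + 7/4)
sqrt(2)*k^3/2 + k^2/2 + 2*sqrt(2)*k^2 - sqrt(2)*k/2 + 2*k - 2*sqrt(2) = (k + 4)*(k - sqrt(2)/2)*(sqrt(2)*k/2 + 1)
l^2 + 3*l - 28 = (l - 4)*(l + 7)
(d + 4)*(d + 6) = d^2 + 10*d + 24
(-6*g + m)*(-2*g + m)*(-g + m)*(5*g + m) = -60*g^4 + 88*g^3*m - 25*g^2*m^2 - 4*g*m^3 + m^4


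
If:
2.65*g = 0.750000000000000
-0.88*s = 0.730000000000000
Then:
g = 0.28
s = -0.83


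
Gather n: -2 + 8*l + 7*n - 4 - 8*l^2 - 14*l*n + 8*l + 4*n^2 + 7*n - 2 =-8*l^2 + 16*l + 4*n^2 + n*(14 - 14*l) - 8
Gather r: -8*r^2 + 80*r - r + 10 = -8*r^2 + 79*r + 10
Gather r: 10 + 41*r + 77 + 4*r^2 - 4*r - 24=4*r^2 + 37*r + 63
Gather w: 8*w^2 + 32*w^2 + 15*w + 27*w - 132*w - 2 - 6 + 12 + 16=40*w^2 - 90*w + 20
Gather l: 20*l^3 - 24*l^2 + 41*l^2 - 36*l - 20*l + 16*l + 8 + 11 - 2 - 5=20*l^3 + 17*l^2 - 40*l + 12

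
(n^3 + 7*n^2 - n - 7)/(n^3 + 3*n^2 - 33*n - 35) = (n - 1)/(n - 5)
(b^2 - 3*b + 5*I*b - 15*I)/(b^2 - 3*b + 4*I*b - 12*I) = (b + 5*I)/(b + 4*I)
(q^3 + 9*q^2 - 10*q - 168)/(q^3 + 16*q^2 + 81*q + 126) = (q - 4)/(q + 3)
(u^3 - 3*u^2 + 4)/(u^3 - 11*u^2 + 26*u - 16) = (u^2 - u - 2)/(u^2 - 9*u + 8)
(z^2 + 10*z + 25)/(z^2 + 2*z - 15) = (z + 5)/(z - 3)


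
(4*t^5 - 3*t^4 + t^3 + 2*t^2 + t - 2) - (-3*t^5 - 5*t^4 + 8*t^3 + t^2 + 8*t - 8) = 7*t^5 + 2*t^4 - 7*t^3 + t^2 - 7*t + 6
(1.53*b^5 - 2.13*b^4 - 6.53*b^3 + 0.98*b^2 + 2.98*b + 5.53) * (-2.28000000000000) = -3.4884*b^5 + 4.8564*b^4 + 14.8884*b^3 - 2.2344*b^2 - 6.7944*b - 12.6084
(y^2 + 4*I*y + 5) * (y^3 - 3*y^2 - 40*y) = y^5 - 3*y^4 + 4*I*y^4 - 35*y^3 - 12*I*y^3 - 15*y^2 - 160*I*y^2 - 200*y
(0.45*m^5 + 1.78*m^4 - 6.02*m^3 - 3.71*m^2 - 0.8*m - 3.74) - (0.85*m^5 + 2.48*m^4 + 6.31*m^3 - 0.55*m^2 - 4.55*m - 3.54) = -0.4*m^5 - 0.7*m^4 - 12.33*m^3 - 3.16*m^2 + 3.75*m - 0.2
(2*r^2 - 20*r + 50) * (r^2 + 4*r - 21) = 2*r^4 - 12*r^3 - 72*r^2 + 620*r - 1050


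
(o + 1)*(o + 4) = o^2 + 5*o + 4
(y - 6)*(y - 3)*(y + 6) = y^3 - 3*y^2 - 36*y + 108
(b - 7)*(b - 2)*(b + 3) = b^3 - 6*b^2 - 13*b + 42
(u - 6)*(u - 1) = u^2 - 7*u + 6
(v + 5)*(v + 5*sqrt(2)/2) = v^2 + 5*sqrt(2)*v/2 + 5*v + 25*sqrt(2)/2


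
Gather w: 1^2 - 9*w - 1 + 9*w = 0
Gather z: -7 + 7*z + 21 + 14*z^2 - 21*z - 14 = 14*z^2 - 14*z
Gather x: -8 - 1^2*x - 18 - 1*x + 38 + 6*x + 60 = 4*x + 72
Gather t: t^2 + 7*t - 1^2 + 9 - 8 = t^2 + 7*t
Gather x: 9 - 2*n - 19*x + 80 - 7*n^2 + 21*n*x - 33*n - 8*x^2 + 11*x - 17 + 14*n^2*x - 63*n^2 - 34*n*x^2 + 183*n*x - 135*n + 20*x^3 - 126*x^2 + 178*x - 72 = -70*n^2 - 170*n + 20*x^3 + x^2*(-34*n - 134) + x*(14*n^2 + 204*n + 170)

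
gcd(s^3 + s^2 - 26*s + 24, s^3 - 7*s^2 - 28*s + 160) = s - 4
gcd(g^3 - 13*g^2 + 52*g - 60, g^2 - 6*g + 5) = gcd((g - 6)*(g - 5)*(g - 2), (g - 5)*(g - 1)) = g - 5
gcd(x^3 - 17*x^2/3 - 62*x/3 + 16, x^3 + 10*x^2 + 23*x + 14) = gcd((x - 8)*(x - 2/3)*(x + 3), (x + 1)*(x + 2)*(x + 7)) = 1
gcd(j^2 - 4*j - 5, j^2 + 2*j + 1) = j + 1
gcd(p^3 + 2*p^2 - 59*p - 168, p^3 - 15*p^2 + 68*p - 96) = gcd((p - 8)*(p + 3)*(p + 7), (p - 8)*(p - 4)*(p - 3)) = p - 8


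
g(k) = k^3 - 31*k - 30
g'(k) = 3*k^2 - 31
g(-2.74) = 34.37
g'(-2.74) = -8.48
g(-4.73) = 10.81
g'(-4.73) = 36.12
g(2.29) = -88.98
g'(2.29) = -15.27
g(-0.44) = -16.45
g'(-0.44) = -30.42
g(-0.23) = -22.88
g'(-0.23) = -30.84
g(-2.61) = 33.13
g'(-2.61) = -10.56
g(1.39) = -70.40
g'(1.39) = -25.20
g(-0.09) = -27.21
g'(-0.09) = -30.98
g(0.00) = -30.00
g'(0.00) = -31.00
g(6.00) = 0.00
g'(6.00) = 77.00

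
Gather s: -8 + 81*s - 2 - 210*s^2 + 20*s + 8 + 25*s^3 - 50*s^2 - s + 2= 25*s^3 - 260*s^2 + 100*s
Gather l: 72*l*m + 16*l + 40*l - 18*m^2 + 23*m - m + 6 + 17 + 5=l*(72*m + 56) - 18*m^2 + 22*m + 28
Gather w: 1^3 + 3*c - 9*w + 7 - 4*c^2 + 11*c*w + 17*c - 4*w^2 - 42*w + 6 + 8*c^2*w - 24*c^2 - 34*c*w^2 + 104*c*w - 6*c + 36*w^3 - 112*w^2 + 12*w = -28*c^2 + 14*c + 36*w^3 + w^2*(-34*c - 116) + w*(8*c^2 + 115*c - 39) + 14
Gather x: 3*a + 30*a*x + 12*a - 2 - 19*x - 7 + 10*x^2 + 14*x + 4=15*a + 10*x^2 + x*(30*a - 5) - 5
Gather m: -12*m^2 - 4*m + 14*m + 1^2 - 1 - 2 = -12*m^2 + 10*m - 2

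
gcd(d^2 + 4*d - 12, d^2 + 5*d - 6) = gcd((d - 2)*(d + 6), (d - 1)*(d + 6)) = d + 6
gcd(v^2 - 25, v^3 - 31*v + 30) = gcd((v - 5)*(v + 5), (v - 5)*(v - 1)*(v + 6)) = v - 5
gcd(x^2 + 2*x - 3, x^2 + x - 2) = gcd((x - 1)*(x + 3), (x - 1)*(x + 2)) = x - 1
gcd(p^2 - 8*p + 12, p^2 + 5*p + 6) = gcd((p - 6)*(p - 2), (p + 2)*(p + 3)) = 1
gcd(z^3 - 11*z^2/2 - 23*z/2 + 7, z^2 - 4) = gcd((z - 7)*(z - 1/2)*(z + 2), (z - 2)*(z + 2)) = z + 2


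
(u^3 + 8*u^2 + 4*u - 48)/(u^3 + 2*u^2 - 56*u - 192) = (u - 2)/(u - 8)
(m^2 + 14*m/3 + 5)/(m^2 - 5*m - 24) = (m + 5/3)/(m - 8)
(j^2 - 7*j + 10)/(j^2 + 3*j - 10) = (j - 5)/(j + 5)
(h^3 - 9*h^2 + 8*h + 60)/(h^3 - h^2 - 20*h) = (h^2 - 4*h - 12)/(h*(h + 4))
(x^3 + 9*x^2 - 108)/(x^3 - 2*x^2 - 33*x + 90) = (x + 6)/(x - 5)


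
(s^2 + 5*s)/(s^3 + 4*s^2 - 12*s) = (s + 5)/(s^2 + 4*s - 12)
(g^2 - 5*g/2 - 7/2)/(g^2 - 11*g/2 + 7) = (g + 1)/(g - 2)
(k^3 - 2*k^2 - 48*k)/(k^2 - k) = (k^2 - 2*k - 48)/(k - 1)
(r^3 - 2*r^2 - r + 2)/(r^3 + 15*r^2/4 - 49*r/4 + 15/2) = 4*(r^2 - r - 2)/(4*r^2 + 19*r - 30)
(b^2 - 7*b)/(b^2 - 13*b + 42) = b/(b - 6)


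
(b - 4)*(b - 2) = b^2 - 6*b + 8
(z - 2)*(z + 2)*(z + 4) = z^3 + 4*z^2 - 4*z - 16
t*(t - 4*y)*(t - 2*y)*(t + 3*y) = t^4 - 3*t^3*y - 10*t^2*y^2 + 24*t*y^3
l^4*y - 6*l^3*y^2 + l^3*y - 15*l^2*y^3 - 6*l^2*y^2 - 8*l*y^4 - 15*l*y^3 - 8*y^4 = (l - 8*y)*(l + y)^2*(l*y + y)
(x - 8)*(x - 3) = x^2 - 11*x + 24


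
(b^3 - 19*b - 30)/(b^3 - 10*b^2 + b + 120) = (b + 2)/(b - 8)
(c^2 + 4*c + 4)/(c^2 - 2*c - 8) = (c + 2)/(c - 4)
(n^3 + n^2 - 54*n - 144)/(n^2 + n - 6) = (n^2 - 2*n - 48)/(n - 2)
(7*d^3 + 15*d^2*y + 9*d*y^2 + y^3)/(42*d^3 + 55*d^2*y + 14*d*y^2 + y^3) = (d + y)/(6*d + y)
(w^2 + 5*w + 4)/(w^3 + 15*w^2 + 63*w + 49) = (w + 4)/(w^2 + 14*w + 49)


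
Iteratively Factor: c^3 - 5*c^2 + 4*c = (c - 1)*(c^2 - 4*c) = (c - 4)*(c - 1)*(c)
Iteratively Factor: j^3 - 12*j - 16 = (j + 2)*(j^2 - 2*j - 8) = (j - 4)*(j + 2)*(j + 2)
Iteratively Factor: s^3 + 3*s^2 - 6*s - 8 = (s - 2)*(s^2 + 5*s + 4) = (s - 2)*(s + 1)*(s + 4)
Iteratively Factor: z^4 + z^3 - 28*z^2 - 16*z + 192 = (z - 4)*(z^3 + 5*z^2 - 8*z - 48) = (z - 4)*(z - 3)*(z^2 + 8*z + 16) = (z - 4)*(z - 3)*(z + 4)*(z + 4)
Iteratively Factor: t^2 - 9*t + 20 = (t - 5)*(t - 4)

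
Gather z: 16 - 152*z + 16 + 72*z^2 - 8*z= 72*z^2 - 160*z + 32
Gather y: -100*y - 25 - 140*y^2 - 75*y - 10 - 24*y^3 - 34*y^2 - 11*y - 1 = -24*y^3 - 174*y^2 - 186*y - 36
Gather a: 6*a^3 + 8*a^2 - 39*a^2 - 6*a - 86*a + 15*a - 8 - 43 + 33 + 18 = 6*a^3 - 31*a^2 - 77*a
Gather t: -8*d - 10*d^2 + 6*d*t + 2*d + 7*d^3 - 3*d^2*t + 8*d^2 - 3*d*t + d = 7*d^3 - 2*d^2 - 5*d + t*(-3*d^2 + 3*d)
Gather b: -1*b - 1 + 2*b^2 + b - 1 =2*b^2 - 2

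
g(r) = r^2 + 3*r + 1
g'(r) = 2*r + 3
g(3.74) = 26.21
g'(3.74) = 10.48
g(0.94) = 4.70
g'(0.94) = 4.88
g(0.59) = 3.12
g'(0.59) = 4.18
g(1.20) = 6.04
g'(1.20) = 5.40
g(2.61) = 15.64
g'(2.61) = 8.22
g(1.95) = 10.65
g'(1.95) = 6.90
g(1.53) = 7.93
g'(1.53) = 6.06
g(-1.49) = -1.25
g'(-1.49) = 0.02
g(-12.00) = 109.00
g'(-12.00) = -21.00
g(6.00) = 55.00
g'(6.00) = 15.00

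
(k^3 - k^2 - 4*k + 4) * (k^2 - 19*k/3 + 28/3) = k^5 - 22*k^4/3 + 35*k^3/3 + 20*k^2 - 188*k/3 + 112/3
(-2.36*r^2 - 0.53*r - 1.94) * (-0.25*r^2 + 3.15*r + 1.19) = 0.59*r^4 - 7.3015*r^3 - 3.9929*r^2 - 6.7417*r - 2.3086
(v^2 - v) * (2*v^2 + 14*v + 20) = 2*v^4 + 12*v^3 + 6*v^2 - 20*v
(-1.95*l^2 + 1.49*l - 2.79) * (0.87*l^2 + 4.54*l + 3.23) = -1.6965*l^4 - 7.5567*l^3 - 1.9612*l^2 - 7.8539*l - 9.0117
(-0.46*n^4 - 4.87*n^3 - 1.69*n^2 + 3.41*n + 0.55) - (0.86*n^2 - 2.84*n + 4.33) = -0.46*n^4 - 4.87*n^3 - 2.55*n^2 + 6.25*n - 3.78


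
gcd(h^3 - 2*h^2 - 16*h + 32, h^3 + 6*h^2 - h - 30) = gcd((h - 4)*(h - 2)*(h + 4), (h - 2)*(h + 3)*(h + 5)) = h - 2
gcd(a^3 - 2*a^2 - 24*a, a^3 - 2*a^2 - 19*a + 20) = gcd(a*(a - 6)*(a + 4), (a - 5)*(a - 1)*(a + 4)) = a + 4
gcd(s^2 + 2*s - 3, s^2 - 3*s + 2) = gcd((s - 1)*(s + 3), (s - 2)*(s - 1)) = s - 1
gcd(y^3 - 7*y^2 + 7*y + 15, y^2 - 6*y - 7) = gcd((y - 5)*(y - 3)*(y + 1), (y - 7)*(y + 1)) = y + 1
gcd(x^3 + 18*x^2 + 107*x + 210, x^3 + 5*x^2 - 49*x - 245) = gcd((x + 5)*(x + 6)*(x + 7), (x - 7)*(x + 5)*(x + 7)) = x^2 + 12*x + 35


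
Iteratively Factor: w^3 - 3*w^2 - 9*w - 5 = (w + 1)*(w^2 - 4*w - 5) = (w - 5)*(w + 1)*(w + 1)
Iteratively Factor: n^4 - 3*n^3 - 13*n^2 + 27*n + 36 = (n + 1)*(n^3 - 4*n^2 - 9*n + 36) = (n - 3)*(n + 1)*(n^2 - n - 12) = (n - 3)*(n + 1)*(n + 3)*(n - 4)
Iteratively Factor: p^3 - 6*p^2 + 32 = (p - 4)*(p^2 - 2*p - 8) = (p - 4)^2*(p + 2)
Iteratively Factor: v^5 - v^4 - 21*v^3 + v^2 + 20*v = (v - 1)*(v^4 - 21*v^2 - 20*v) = (v - 5)*(v - 1)*(v^3 + 5*v^2 + 4*v) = (v - 5)*(v - 1)*(v + 4)*(v^2 + v) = v*(v - 5)*(v - 1)*(v + 4)*(v + 1)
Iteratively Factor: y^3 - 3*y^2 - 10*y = (y)*(y^2 - 3*y - 10) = y*(y + 2)*(y - 5)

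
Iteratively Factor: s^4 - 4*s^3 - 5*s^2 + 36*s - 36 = (s - 2)*(s^3 - 2*s^2 - 9*s + 18) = (s - 3)*(s - 2)*(s^2 + s - 6) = (s - 3)*(s - 2)*(s + 3)*(s - 2)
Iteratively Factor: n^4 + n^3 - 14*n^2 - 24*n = (n + 2)*(n^3 - n^2 - 12*n) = n*(n + 2)*(n^2 - n - 12) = n*(n - 4)*(n + 2)*(n + 3)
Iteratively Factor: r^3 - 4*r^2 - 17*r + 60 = (r - 3)*(r^2 - r - 20) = (r - 5)*(r - 3)*(r + 4)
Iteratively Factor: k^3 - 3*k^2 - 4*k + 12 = (k + 2)*(k^2 - 5*k + 6) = (k - 2)*(k + 2)*(k - 3)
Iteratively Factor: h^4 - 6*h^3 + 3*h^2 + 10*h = (h + 1)*(h^3 - 7*h^2 + 10*h) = h*(h + 1)*(h^2 - 7*h + 10) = h*(h - 5)*(h + 1)*(h - 2)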